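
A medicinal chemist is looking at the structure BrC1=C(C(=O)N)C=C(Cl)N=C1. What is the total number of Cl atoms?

1

Scan the SMILES for Cl atoms (remember two-letter symbols like Cl and Br are single atoms).
Chlorine count: 1.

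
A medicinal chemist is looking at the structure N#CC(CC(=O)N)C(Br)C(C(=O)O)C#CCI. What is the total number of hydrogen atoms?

Walk through each heavy atom and fill implicit hydrogens from standard valence (C 4, N 3, O 2, S 2, halogen 1):
  atom 1: N, bond orders sum to 3 (valence 3) → 0 H
  atom 2: C, bond orders sum to 4 (valence 4) → 0 H
  atom 3: C, bond orders sum to 3 (valence 4) → 1 H
  atom 4: C, bond orders sum to 2 (valence 4) → 2 H
  atom 5: C, bond orders sum to 4 (valence 4) → 0 H
  atom 6: O, bond orders sum to 2 (valence 2) → 0 H
  atom 7: N, bond orders sum to 1 (valence 3) → 2 H
  atom 8: C, bond orders sum to 3 (valence 4) → 1 H
  atom 9: Br (halogen, monovalent) → 0 H
  atom 10: C, bond orders sum to 3 (valence 4) → 1 H
  atom 11: C, bond orders sum to 4 (valence 4) → 0 H
  atom 12: O, bond orders sum to 2 (valence 2) → 0 H
  atom 13: O, bond orders sum to 1 (valence 2) → 1 H
  atom 14: C, bond orders sum to 4 (valence 4) → 0 H
  atom 15: C, bond orders sum to 4 (valence 4) → 0 H
  atom 16: C, bond orders sum to 2 (valence 4) → 2 H
  atom 17: I (halogen, monovalent) → 0 H
Total hydrogens: 10.

10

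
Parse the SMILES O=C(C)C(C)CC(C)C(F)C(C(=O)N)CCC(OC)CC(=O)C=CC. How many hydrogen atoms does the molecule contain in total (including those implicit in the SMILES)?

Walk through each heavy atom and fill implicit hydrogens from standard valence (C 4, N 3, O 2, S 2, halogen 1):
  atom 1: O, bond orders sum to 2 (valence 2) → 0 H
  atom 2: C, bond orders sum to 4 (valence 4) → 0 H
  atom 3: C, bond orders sum to 1 (valence 4) → 3 H
  atom 4: C, bond orders sum to 3 (valence 4) → 1 H
  atom 5: C, bond orders sum to 1 (valence 4) → 3 H
  atom 6: C, bond orders sum to 2 (valence 4) → 2 H
  atom 7: C, bond orders sum to 3 (valence 4) → 1 H
  atom 8: C, bond orders sum to 1 (valence 4) → 3 H
  atom 9: C, bond orders sum to 3 (valence 4) → 1 H
  atom 10: F (halogen, monovalent) → 0 H
  atom 11: C, bond orders sum to 3 (valence 4) → 1 H
  atom 12: C, bond orders sum to 4 (valence 4) → 0 H
  atom 13: O, bond orders sum to 2 (valence 2) → 0 H
  atom 14: N, bond orders sum to 1 (valence 3) → 2 H
  atom 15: C, bond orders sum to 2 (valence 4) → 2 H
  atom 16: C, bond orders sum to 2 (valence 4) → 2 H
  atom 17: C, bond orders sum to 3 (valence 4) → 1 H
  atom 18: O, bond orders sum to 2 (valence 2) → 0 H
  atom 19: C, bond orders sum to 1 (valence 4) → 3 H
  atom 20: C, bond orders sum to 2 (valence 4) → 2 H
  atom 21: C, bond orders sum to 4 (valence 4) → 0 H
  atom 22: O, bond orders sum to 2 (valence 2) → 0 H
  atom 23: C, bond orders sum to 3 (valence 4) → 1 H
  atom 24: C, bond orders sum to 3 (valence 4) → 1 H
  atom 25: C, bond orders sum to 1 (valence 4) → 3 H
Total hydrogens: 32.

32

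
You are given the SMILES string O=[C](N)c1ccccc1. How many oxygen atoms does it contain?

Scan the SMILES for O atoms (remember two-letter symbols like Cl and Br are single atoms).
Oxygen count: 1.

1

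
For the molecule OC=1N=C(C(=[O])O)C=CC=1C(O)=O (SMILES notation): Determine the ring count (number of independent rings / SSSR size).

1

In SMILES, each pair of matching ring-closure digits denotes one ring-closing bond; the number of such bonds equals the number of independent rings.
Ring-closure bonds here: 1.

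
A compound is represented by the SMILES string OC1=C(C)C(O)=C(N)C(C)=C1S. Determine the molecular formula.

Walk through each heavy atom and fill implicit hydrogens from standard valence (C 4, N 3, O 2, S 2, halogen 1):
  atom 1: O, bond orders sum to 1 (valence 2) → 1 H
  atom 2: C, bond orders sum to 4 (valence 4) → 0 H
  atom 3: C, bond orders sum to 4 (valence 4) → 0 H
  atom 4: C, bond orders sum to 1 (valence 4) → 3 H
  atom 5: C, bond orders sum to 4 (valence 4) → 0 H
  atom 6: O, bond orders sum to 1 (valence 2) → 1 H
  atom 7: C, bond orders sum to 4 (valence 4) → 0 H
  atom 8: N, bond orders sum to 1 (valence 3) → 2 H
  atom 9: C, bond orders sum to 4 (valence 4) → 0 H
  atom 10: C, bond orders sum to 1 (valence 4) → 3 H
  atom 11: C, bond orders sum to 4 (valence 4) → 0 H
  atom 12: S, bond orders sum to 1 (valence 2) → 1 H
Totals → C:8, H:11, N:1, O:2, S:1.
In Hill order: C8H11NO2S.

C8H11NO2S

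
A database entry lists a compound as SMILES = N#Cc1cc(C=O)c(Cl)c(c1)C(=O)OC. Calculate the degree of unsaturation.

8

Molecular formula: C10H6ClNO3.
DoU = (2C + 2 + N − H − X) / 2, where X is the halogen count and O/S are ignored.
    = (2·10 + 2 + 1 − 6 − 1) / 2 = 16 / 2 = 8.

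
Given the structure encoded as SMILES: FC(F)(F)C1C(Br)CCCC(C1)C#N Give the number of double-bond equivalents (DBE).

Degree of unsaturation = (number of rings) + (number of π bonds).
Ring closures in the SMILES: 1.
π bonds: 1 triple bond (each 2 DoU) → 2 DoU from unsaturation.
Total DoU = 1 + 2 = 3.

3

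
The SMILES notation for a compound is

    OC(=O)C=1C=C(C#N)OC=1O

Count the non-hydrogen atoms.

11

Every atom symbol written in the SMILES (organic subset) is one heavy atom; implicit H are not written.
Heavy atoms by element → C:6, N:1, O:4.
Total: 11.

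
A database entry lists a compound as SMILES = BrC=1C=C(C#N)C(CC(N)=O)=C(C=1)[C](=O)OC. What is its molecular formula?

C11H9BrN2O3

Walk through each heavy atom and fill implicit hydrogens from standard valence (C 4, N 3, O 2, S 2, halogen 1):
  atom 1: Br (halogen, monovalent) → 0 H
  atom 2: C, bond orders sum to 4 (valence 4) → 0 H
  atom 3: C, bond orders sum to 3 (valence 4) → 1 H
  atom 4: C, bond orders sum to 4 (valence 4) → 0 H
  atom 5: C, bond orders sum to 4 (valence 4) → 0 H
  atom 6: N, bond orders sum to 3 (valence 3) → 0 H
  atom 7: C, bond orders sum to 4 (valence 4) → 0 H
  atom 8: C, bond orders sum to 2 (valence 4) → 2 H
  atom 9: C, bond orders sum to 4 (valence 4) → 0 H
  atom 10: N, bond orders sum to 1 (valence 3) → 2 H
  atom 11: O, bond orders sum to 2 (valence 2) → 0 H
  atom 12: C, bond orders sum to 4 (valence 4) → 0 H
  atom 13: C, bond orders sum to 3 (valence 4) → 1 H
  atom 14: C with explicit H count 0
  atom 15: O, bond orders sum to 2 (valence 2) → 0 H
  atom 16: O, bond orders sum to 2 (valence 2) → 0 H
  atom 17: C, bond orders sum to 1 (valence 4) → 3 H
Totals → C:11, H:9, Br:1, N:2, O:3.
In Hill order: C11H9BrN2O3.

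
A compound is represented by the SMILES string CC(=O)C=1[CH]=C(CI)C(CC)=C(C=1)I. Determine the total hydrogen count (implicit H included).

Walk through each heavy atom and fill implicit hydrogens from standard valence (C 4, N 3, O 2, S 2, halogen 1):
  atom 1: C, bond orders sum to 1 (valence 4) → 3 H
  atom 2: C, bond orders sum to 4 (valence 4) → 0 H
  atom 3: O, bond orders sum to 2 (valence 2) → 0 H
  atom 4: C, bond orders sum to 4 (valence 4) → 0 H
  atom 5: C with explicit H count 1
  atom 6: C, bond orders sum to 4 (valence 4) → 0 H
  atom 7: C, bond orders sum to 2 (valence 4) → 2 H
  atom 8: I (halogen, monovalent) → 0 H
  atom 9: C, bond orders sum to 4 (valence 4) → 0 H
  atom 10: C, bond orders sum to 2 (valence 4) → 2 H
  atom 11: C, bond orders sum to 1 (valence 4) → 3 H
  atom 12: C, bond orders sum to 4 (valence 4) → 0 H
  atom 13: C, bond orders sum to 3 (valence 4) → 1 H
  atom 14: I (halogen, monovalent) → 0 H
Total hydrogens: 12.

12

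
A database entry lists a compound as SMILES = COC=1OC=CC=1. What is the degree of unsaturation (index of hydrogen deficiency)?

Molecular formula: C5H6O2.
DoU = (2C + 2 + N − H − X) / 2, where X is the halogen count and O/S are ignored.
    = (2·5 + 2 + 0 − 6 − 0) / 2 = 6 / 2 = 3.

3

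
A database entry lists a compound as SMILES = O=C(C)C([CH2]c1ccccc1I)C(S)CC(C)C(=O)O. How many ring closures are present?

In SMILES, each pair of matching ring-closure digits denotes one ring-closing bond; the number of such bonds equals the number of independent rings.
Ring-closure bonds here: 1.

1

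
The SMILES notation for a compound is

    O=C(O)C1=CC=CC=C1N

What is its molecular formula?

Walk through each heavy atom and fill implicit hydrogens from standard valence (C 4, N 3, O 2, S 2, halogen 1):
  atom 1: O, bond orders sum to 2 (valence 2) → 0 H
  atom 2: C, bond orders sum to 4 (valence 4) → 0 H
  atom 3: O, bond orders sum to 1 (valence 2) → 1 H
  atom 4: C, bond orders sum to 4 (valence 4) → 0 H
  atom 5: C, bond orders sum to 3 (valence 4) → 1 H
  atom 6: C, bond orders sum to 3 (valence 4) → 1 H
  atom 7: C, bond orders sum to 3 (valence 4) → 1 H
  atom 8: C, bond orders sum to 3 (valence 4) → 1 H
  atom 9: C, bond orders sum to 4 (valence 4) → 0 H
  atom 10: N, bond orders sum to 1 (valence 3) → 2 H
Totals → C:7, H:7, N:1, O:2.
In Hill order: C7H7NO2.

C7H7NO2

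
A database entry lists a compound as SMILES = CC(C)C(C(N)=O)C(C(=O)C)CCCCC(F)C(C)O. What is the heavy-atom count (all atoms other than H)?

20

Every atom symbol written in the SMILES (organic subset) is one heavy atom; implicit H are not written.
Heavy atoms by element → C:15, F:1, N:1, O:3.
Total: 20.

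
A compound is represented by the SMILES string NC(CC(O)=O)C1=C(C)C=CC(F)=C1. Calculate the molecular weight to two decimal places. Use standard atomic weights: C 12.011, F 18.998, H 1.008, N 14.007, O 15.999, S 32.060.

First, the molecular formula is C10H12FNO2 (counting implicit H from valence).
  C: 10 × 12.011 = 120.110
  F: 1 × 18.998 = 18.998
  H: 12 × 1.008 = 12.096
  N: 1 × 14.007 = 14.007
  O: 2 × 15.999 = 31.998
Sum: 10×12.011 + 1×18.998 + 12×1.008 + 1×14.007 + 2×15.999 = 197.209 → 197.21 g/mol.

197.21 g/mol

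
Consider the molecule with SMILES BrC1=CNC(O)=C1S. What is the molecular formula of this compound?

Walk through each heavy atom and fill implicit hydrogens from standard valence (C 4, N 3, O 2, S 2, halogen 1):
  atom 1: Br (halogen, monovalent) → 0 H
  atom 2: C, bond orders sum to 4 (valence 4) → 0 H
  atom 3: C, bond orders sum to 3 (valence 4) → 1 H
  atom 4: N, bond orders sum to 2 (valence 3) → 1 H
  atom 5: C, bond orders sum to 4 (valence 4) → 0 H
  atom 6: O, bond orders sum to 1 (valence 2) → 1 H
  atom 7: C, bond orders sum to 4 (valence 4) → 0 H
  atom 8: S, bond orders sum to 1 (valence 2) → 1 H
Totals → C:4, H:4, Br:1, N:1, O:1, S:1.
In Hill order: C4H4BrNOS.

C4H4BrNOS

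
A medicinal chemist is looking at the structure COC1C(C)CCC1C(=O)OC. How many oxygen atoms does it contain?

3

Scan the SMILES for O atoms (remember two-letter symbols like Cl and Br are single atoms).
Oxygen count: 3.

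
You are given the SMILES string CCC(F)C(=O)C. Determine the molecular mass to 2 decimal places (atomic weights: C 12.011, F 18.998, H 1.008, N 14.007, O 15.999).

104.12 g/mol

First, the molecular formula is C5H9FO (counting implicit H from valence).
  C: 5 × 12.011 = 60.055
  F: 1 × 18.998 = 18.998
  H: 9 × 1.008 = 9.072
  O: 1 × 15.999 = 15.999
Sum: 5×12.011 + 1×18.998 + 9×1.008 + 1×15.999 = 104.124 → 104.12 g/mol.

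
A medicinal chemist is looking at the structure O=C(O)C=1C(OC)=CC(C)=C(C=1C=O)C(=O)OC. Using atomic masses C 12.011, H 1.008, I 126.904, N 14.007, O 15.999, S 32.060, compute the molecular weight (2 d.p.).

First, the molecular formula is C12H12O6 (counting implicit H from valence).
  C: 12 × 12.011 = 144.132
  H: 12 × 1.008 = 12.096
  O: 6 × 15.999 = 95.994
Sum: 12×12.011 + 12×1.008 + 6×15.999 = 252.222 → 252.22 g/mol.

252.22 g/mol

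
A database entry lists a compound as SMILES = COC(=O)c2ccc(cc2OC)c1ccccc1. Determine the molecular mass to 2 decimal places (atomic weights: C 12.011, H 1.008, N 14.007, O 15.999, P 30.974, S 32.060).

242.27 g/mol

First, the molecular formula is C15H14O3 (counting implicit H from valence).
  C: 15 × 12.011 = 180.165
  H: 14 × 1.008 = 14.112
  O: 3 × 15.999 = 47.997
Sum: 15×12.011 + 14×1.008 + 3×15.999 = 242.274 → 242.27 g/mol.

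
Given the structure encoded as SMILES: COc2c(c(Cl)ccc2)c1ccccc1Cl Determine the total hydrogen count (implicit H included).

Walk through each heavy atom and fill implicit hydrogens from standard valence (C 4, N 3, O 2, S 2, halogen 1); for lowercase aromatic atoms, an aromatic c carries 1 H when it has two neighbours and 0 H with three, and aromatic n carries 0 H:
  atom 1: C, bond orders sum to 1 (valence 4) → 3 H
  atom 2: O, bond orders sum to 2 (valence 2) → 0 H
  atom 3: aromatic c, 3 neighbours → 0 H
  atom 4: aromatic c, 3 neighbours → 0 H
  atom 5: aromatic c, 3 neighbours → 0 H
  atom 6: Cl (halogen, monovalent) → 0 H
  atom 7: aromatic c, 2 neighbours → 1 H
  atom 8: aromatic c, 2 neighbours → 1 H
  atom 9: aromatic c, 2 neighbours → 1 H
  atom 10: aromatic c, 3 neighbours → 0 H
  atom 11: aromatic c, 2 neighbours → 1 H
  atom 12: aromatic c, 2 neighbours → 1 H
  atom 13: aromatic c, 2 neighbours → 1 H
  atom 14: aromatic c, 2 neighbours → 1 H
  atom 15: aromatic c, 3 neighbours → 0 H
  atom 16: Cl (halogen, monovalent) → 0 H
Total hydrogens: 10.

10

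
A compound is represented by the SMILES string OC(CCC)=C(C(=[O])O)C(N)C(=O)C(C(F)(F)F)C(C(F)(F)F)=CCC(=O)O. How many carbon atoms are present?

Count every carbon token in the SMILES (each C, including those in ring-closure positions and inside branches).
Carbon count: 15.

15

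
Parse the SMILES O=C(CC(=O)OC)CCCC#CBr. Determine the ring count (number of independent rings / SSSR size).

In SMILES, each pair of matching ring-closure digits denotes one ring-closing bond; the number of such bonds equals the number of independent rings.
Ring-closure bonds here: 0.

0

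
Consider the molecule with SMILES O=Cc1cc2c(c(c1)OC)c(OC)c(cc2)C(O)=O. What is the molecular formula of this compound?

Walk through each heavy atom and fill implicit hydrogens from standard valence (C 4, N 3, O 2, S 2, halogen 1); for lowercase aromatic atoms, an aromatic c carries 1 H when it has two neighbours and 0 H with three, and aromatic n carries 0 H:
  atom 1: O, bond orders sum to 2 (valence 2) → 0 H
  atom 2: C, bond orders sum to 3 (valence 4) → 1 H
  atom 3: aromatic c, 3 neighbours → 0 H
  atom 4: aromatic c, 2 neighbours → 1 H
  atom 5: aromatic c, 3 neighbours → 0 H
  atom 6: aromatic c, 3 neighbours → 0 H
  atom 7: aromatic c, 3 neighbours → 0 H
  atom 8: aromatic c, 2 neighbours → 1 H
  atom 9: O, bond orders sum to 2 (valence 2) → 0 H
  atom 10: C, bond orders sum to 1 (valence 4) → 3 H
  atom 11: aromatic c, 3 neighbours → 0 H
  atom 12: O, bond orders sum to 2 (valence 2) → 0 H
  atom 13: C, bond orders sum to 1 (valence 4) → 3 H
  atom 14: aromatic c, 3 neighbours → 0 H
  atom 15: aromatic c, 2 neighbours → 1 H
  atom 16: aromatic c, 2 neighbours → 1 H
  atom 17: C, bond orders sum to 4 (valence 4) → 0 H
  atom 18: O, bond orders sum to 1 (valence 2) → 1 H
  atom 19: O, bond orders sum to 2 (valence 2) → 0 H
Totals → C:14, H:12, O:5.

C14H12O5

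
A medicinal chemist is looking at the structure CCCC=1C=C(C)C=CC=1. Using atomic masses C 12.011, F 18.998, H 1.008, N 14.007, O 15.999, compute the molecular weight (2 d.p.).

134.22 g/mol

First, the molecular formula is C10H14 (counting implicit H from valence).
  C: 10 × 12.011 = 120.110
  H: 14 × 1.008 = 14.112
Sum: 10×12.011 + 14×1.008 = 134.222 → 134.22 g/mol.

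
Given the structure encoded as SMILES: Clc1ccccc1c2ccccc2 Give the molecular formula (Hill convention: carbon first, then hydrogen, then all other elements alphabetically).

C12H9Cl

Walk through each heavy atom and fill implicit hydrogens from standard valence (C 4, N 3, O 2, S 2, halogen 1); for lowercase aromatic atoms, an aromatic c carries 1 H when it has two neighbours and 0 H with three, and aromatic n carries 0 H:
  atom 1: Cl (halogen, monovalent) → 0 H
  atom 2: aromatic c, 3 neighbours → 0 H
  atom 3: aromatic c, 2 neighbours → 1 H
  atom 4: aromatic c, 2 neighbours → 1 H
  atom 5: aromatic c, 2 neighbours → 1 H
  atom 6: aromatic c, 2 neighbours → 1 H
  atom 7: aromatic c, 3 neighbours → 0 H
  atom 8: aromatic c, 3 neighbours → 0 H
  atom 9: aromatic c, 2 neighbours → 1 H
  atom 10: aromatic c, 2 neighbours → 1 H
  atom 11: aromatic c, 2 neighbours → 1 H
  atom 12: aromatic c, 2 neighbours → 1 H
  atom 13: aromatic c, 2 neighbours → 1 H
Totals → C:12, H:9, Cl:1.
In Hill order: C12H9Cl.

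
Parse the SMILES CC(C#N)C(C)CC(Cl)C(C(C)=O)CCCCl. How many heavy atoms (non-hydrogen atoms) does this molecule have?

17

Every atom symbol written in the SMILES (organic subset) is one heavy atom; implicit H are not written.
Heavy atoms by element → C:13, Cl:2, N:1, O:1.
Total: 17.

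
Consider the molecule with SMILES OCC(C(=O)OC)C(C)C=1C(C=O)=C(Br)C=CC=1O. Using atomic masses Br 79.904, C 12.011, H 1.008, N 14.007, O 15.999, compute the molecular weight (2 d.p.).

331.16 g/mol

First, the molecular formula is C13H15BrO5 (counting implicit H from valence).
  Br: 1 × 79.904 = 79.904
  C: 13 × 12.011 = 156.143
  H: 15 × 1.008 = 15.120
  O: 5 × 15.999 = 79.995
Sum: 1×79.904 + 13×12.011 + 15×1.008 + 5×15.999 = 331.162 → 331.16 g/mol.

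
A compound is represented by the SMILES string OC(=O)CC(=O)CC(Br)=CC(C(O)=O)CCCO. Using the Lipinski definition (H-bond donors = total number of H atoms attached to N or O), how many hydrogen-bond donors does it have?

3

Donors: find every N or O and count the H atoms it carries.
  atom 1 (O): bond orders sum to 1 → 1 H
  atom 3 (O): bond orders sum to 2 → 0 H
  atom 6 (O): bond orders sum to 2 → 0 H
  atom 13 (O): bond orders sum to 1 → 1 H
  atom 14 (O): bond orders sum to 2 → 0 H
  atom 18 (O): bond orders sum to 1 → 1 H
Lipinski HBD = 3.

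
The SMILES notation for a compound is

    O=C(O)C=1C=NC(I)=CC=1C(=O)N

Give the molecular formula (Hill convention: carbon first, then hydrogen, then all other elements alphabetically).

Walk through each heavy atom and fill implicit hydrogens from standard valence (C 4, N 3, O 2, S 2, halogen 1):
  atom 1: O, bond orders sum to 2 (valence 2) → 0 H
  atom 2: C, bond orders sum to 4 (valence 4) → 0 H
  atom 3: O, bond orders sum to 1 (valence 2) → 1 H
  atom 4: C, bond orders sum to 4 (valence 4) → 0 H
  atom 5: C, bond orders sum to 3 (valence 4) → 1 H
  atom 6: N, bond orders sum to 3 (valence 3) → 0 H
  atom 7: C, bond orders sum to 4 (valence 4) → 0 H
  atom 8: I (halogen, monovalent) → 0 H
  atom 9: C, bond orders sum to 3 (valence 4) → 1 H
  atom 10: C, bond orders sum to 4 (valence 4) → 0 H
  atom 11: C, bond orders sum to 4 (valence 4) → 0 H
  atom 12: O, bond orders sum to 2 (valence 2) → 0 H
  atom 13: N, bond orders sum to 1 (valence 3) → 2 H
Totals → C:7, H:5, I:1, N:2, O:3.
In Hill order: C7H5IN2O3.

C7H5IN2O3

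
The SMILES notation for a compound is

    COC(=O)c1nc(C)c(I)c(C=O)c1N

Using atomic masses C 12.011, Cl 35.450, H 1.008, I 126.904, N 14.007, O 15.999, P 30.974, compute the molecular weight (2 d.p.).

320.09 g/mol

First, the molecular formula is C9H9IN2O3 (counting implicit H from valence).
  C: 9 × 12.011 = 108.099
  H: 9 × 1.008 = 9.072
  I: 1 × 126.904 = 126.904
  N: 2 × 14.007 = 28.014
  O: 3 × 15.999 = 47.997
Sum: 9×12.011 + 9×1.008 + 1×126.904 + 2×14.007 + 3×15.999 = 320.086 → 320.09 g/mol.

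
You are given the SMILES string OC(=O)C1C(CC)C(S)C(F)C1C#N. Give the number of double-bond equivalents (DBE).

Degree of unsaturation = (number of rings) + (number of π bonds).
Ring closures in the SMILES: 1.
π bonds: 1 double bond (each 1 DoU), 1 triple bond (each 2 DoU) → 3 DoU from unsaturation.
Total DoU = 1 + 3 = 4.

4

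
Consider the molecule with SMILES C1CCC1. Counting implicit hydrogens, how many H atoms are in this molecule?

Walk through each heavy atom and fill implicit hydrogens from standard valence (C 4, N 3, O 2, S 2, halogen 1):
  atom 1: C, bond orders sum to 2 (valence 4) → 2 H
  atom 2: C, bond orders sum to 2 (valence 4) → 2 H
  atom 3: C, bond orders sum to 2 (valence 4) → 2 H
  atom 4: C, bond orders sum to 2 (valence 4) → 2 H
Total hydrogens: 8.

8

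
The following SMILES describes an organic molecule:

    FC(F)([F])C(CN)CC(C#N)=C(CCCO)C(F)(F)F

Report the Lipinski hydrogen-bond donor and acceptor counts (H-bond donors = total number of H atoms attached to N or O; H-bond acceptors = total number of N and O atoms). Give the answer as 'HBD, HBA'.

3, 3

Donors: find every N or O and count the H atoms it carries.
  atom 7 (N): bond orders sum to 1 → 2 H
  atom 11 (N): bond orders sum to 3 → 0 H
  atom 16 (O): bond orders sum to 1 → 1 H
Lipinski HBD = 3.
Acceptors: N atoms = 2, O atoms = 1 → HBA = 3.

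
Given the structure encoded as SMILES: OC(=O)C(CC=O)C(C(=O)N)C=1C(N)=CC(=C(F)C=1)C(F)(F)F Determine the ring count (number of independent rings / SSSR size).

In SMILES, each pair of matching ring-closure digits denotes one ring-closing bond; the number of such bonds equals the number of independent rings.
Ring-closure bonds here: 1.

1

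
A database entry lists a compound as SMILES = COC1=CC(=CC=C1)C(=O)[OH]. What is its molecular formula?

C8H8O3

Walk through each heavy atom and fill implicit hydrogens from standard valence (C 4, N 3, O 2, S 2, halogen 1):
  atom 1: C, bond orders sum to 1 (valence 4) → 3 H
  atom 2: O, bond orders sum to 2 (valence 2) → 0 H
  atom 3: C, bond orders sum to 4 (valence 4) → 0 H
  atom 4: C, bond orders sum to 3 (valence 4) → 1 H
  atom 5: C, bond orders sum to 4 (valence 4) → 0 H
  atom 6: C, bond orders sum to 3 (valence 4) → 1 H
  atom 7: C, bond orders sum to 3 (valence 4) → 1 H
  atom 8: C, bond orders sum to 3 (valence 4) → 1 H
  atom 9: C, bond orders sum to 4 (valence 4) → 0 H
  atom 10: O, bond orders sum to 2 (valence 2) → 0 H
  atom 11: O with explicit H count 1
Totals → C:8, H:8, O:3.
In Hill order: C8H8O3.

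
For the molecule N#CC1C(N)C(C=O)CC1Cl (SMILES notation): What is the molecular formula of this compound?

Walk through each heavy atom and fill implicit hydrogens from standard valence (C 4, N 3, O 2, S 2, halogen 1):
  atom 1: N, bond orders sum to 3 (valence 3) → 0 H
  atom 2: C, bond orders sum to 4 (valence 4) → 0 H
  atom 3: C, bond orders sum to 3 (valence 4) → 1 H
  atom 4: C, bond orders sum to 3 (valence 4) → 1 H
  atom 5: N, bond orders sum to 1 (valence 3) → 2 H
  atom 6: C, bond orders sum to 3 (valence 4) → 1 H
  atom 7: C, bond orders sum to 3 (valence 4) → 1 H
  atom 8: O, bond orders sum to 2 (valence 2) → 0 H
  atom 9: C, bond orders sum to 2 (valence 4) → 2 H
  atom 10: C, bond orders sum to 3 (valence 4) → 1 H
  atom 11: Cl (halogen, monovalent) → 0 H
Totals → C:7, H:9, Cl:1, N:2, O:1.
In Hill order: C7H9ClN2O.

C7H9ClN2O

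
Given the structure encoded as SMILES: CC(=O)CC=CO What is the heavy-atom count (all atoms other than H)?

7

Every atom symbol written in the SMILES (organic subset) is one heavy atom; implicit H are not written.
Heavy atoms by element → C:5, O:2.
Total: 7.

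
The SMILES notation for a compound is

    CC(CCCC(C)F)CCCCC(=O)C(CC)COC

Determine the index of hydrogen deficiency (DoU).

Degree of unsaturation = (number of rings) + (number of π bonds).
Ring closures in the SMILES: 0.
π bonds: 1 double bond (each 1 DoU) → 1 DoU from unsaturation.
Total DoU = 0 + 1 = 1.

1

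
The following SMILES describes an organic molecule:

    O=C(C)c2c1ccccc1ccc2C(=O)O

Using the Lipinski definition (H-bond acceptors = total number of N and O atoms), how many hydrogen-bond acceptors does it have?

3

N atoms: 0; O atoms: 3.
Lipinski HBA = 0 + 3 = 3.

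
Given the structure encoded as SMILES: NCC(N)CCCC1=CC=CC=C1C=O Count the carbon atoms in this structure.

12

Count every carbon token in the SMILES (each C, including those in ring-closure positions and inside branches).
Carbon count: 12.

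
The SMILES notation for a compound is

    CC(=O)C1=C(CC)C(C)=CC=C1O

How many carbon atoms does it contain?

Count every carbon token in the SMILES (each C, including those in ring-closure positions and inside branches).
Carbon count: 11.

11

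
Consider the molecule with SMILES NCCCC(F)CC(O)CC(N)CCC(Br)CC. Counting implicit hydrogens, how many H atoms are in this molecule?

28

Walk through each heavy atom and fill implicit hydrogens from standard valence (C 4, N 3, O 2, S 2, halogen 1):
  atom 1: N, bond orders sum to 1 (valence 3) → 2 H
  atom 2: C, bond orders sum to 2 (valence 4) → 2 H
  atom 3: C, bond orders sum to 2 (valence 4) → 2 H
  atom 4: C, bond orders sum to 2 (valence 4) → 2 H
  atom 5: C, bond orders sum to 3 (valence 4) → 1 H
  atom 6: F (halogen, monovalent) → 0 H
  atom 7: C, bond orders sum to 2 (valence 4) → 2 H
  atom 8: C, bond orders sum to 3 (valence 4) → 1 H
  atom 9: O, bond orders sum to 1 (valence 2) → 1 H
  atom 10: C, bond orders sum to 2 (valence 4) → 2 H
  atom 11: C, bond orders sum to 3 (valence 4) → 1 H
  atom 12: N, bond orders sum to 1 (valence 3) → 2 H
  atom 13: C, bond orders sum to 2 (valence 4) → 2 H
  atom 14: C, bond orders sum to 2 (valence 4) → 2 H
  atom 15: C, bond orders sum to 3 (valence 4) → 1 H
  atom 16: Br (halogen, monovalent) → 0 H
  atom 17: C, bond orders sum to 2 (valence 4) → 2 H
  atom 18: C, bond orders sum to 1 (valence 4) → 3 H
Total hydrogens: 28.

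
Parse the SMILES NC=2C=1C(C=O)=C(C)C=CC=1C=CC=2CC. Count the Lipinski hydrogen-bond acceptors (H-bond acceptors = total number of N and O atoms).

N atoms: 1; O atoms: 1.
Lipinski HBA = 1 + 1 = 2.

2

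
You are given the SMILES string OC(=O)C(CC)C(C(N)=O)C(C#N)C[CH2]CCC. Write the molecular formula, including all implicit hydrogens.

Walk through each heavy atom and fill implicit hydrogens from standard valence (C 4, N 3, O 2, S 2, halogen 1):
  atom 1: O, bond orders sum to 1 (valence 2) → 1 H
  atom 2: C, bond orders sum to 4 (valence 4) → 0 H
  atom 3: O, bond orders sum to 2 (valence 2) → 0 H
  atom 4: C, bond orders sum to 3 (valence 4) → 1 H
  atom 5: C, bond orders sum to 2 (valence 4) → 2 H
  atom 6: C, bond orders sum to 1 (valence 4) → 3 H
  atom 7: C, bond orders sum to 3 (valence 4) → 1 H
  atom 8: C, bond orders sum to 4 (valence 4) → 0 H
  atom 9: N, bond orders sum to 1 (valence 3) → 2 H
  atom 10: O, bond orders sum to 2 (valence 2) → 0 H
  atom 11: C, bond orders sum to 3 (valence 4) → 1 H
  atom 12: C, bond orders sum to 4 (valence 4) → 0 H
  atom 13: N, bond orders sum to 3 (valence 3) → 0 H
  atom 14: C, bond orders sum to 2 (valence 4) → 2 H
  atom 15: C with explicit H count 2
  atom 16: C, bond orders sum to 2 (valence 4) → 2 H
  atom 17: C, bond orders sum to 2 (valence 4) → 2 H
  atom 18: C, bond orders sum to 1 (valence 4) → 3 H
Totals → C:13, H:22, N:2, O:3.

C13H22N2O3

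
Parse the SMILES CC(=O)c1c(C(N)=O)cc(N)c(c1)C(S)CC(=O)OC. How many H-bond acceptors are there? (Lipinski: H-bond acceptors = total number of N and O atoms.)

N atoms: 2; O atoms: 4.
Lipinski HBA = 2 + 4 = 6.

6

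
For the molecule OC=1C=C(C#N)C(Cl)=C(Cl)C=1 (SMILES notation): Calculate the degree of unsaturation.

Molecular formula: C7H3Cl2NO.
DoU = (2C + 2 + N − H − X) / 2, where X is the halogen count and O/S are ignored.
    = (2·7 + 2 + 1 − 3 − 2) / 2 = 12 / 2 = 6.

6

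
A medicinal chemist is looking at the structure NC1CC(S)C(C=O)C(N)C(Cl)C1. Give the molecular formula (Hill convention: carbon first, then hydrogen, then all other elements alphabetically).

Walk through each heavy atom and fill implicit hydrogens from standard valence (C 4, N 3, O 2, S 2, halogen 1):
  atom 1: N, bond orders sum to 1 (valence 3) → 2 H
  atom 2: C, bond orders sum to 3 (valence 4) → 1 H
  atom 3: C, bond orders sum to 2 (valence 4) → 2 H
  atom 4: C, bond orders sum to 3 (valence 4) → 1 H
  atom 5: S, bond orders sum to 1 (valence 2) → 1 H
  atom 6: C, bond orders sum to 3 (valence 4) → 1 H
  atom 7: C, bond orders sum to 3 (valence 4) → 1 H
  atom 8: O, bond orders sum to 2 (valence 2) → 0 H
  atom 9: C, bond orders sum to 3 (valence 4) → 1 H
  atom 10: N, bond orders sum to 1 (valence 3) → 2 H
  atom 11: C, bond orders sum to 3 (valence 4) → 1 H
  atom 12: Cl (halogen, monovalent) → 0 H
  atom 13: C, bond orders sum to 2 (valence 4) → 2 H
Totals → C:8, H:15, Cl:1, N:2, O:1, S:1.

C8H15ClN2OS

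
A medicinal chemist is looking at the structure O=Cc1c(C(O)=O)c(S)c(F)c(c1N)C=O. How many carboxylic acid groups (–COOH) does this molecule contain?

The carboxylic acid motif appears at heavy-atom position 5 in the SMILES.
Other groups present: 2 aldehyde, 1 primary amine, 1 thiol.
Carboxylic acid count: 1.

1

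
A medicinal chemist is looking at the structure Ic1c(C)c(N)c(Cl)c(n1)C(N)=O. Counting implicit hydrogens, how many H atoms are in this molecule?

Walk through each heavy atom and fill implicit hydrogens from standard valence (C 4, N 3, O 2, S 2, halogen 1); for lowercase aromatic atoms, an aromatic c carries 1 H when it has two neighbours and 0 H with three, and aromatic n carries 0 H:
  atom 1: I (halogen, monovalent) → 0 H
  atom 2: aromatic c, 3 neighbours → 0 H
  atom 3: aromatic c, 3 neighbours → 0 H
  atom 4: C, bond orders sum to 1 (valence 4) → 3 H
  atom 5: aromatic c, 3 neighbours → 0 H
  atom 6: N, bond orders sum to 1 (valence 3) → 2 H
  atom 7: aromatic c, 3 neighbours → 0 H
  atom 8: Cl (halogen, monovalent) → 0 H
  atom 9: aromatic c, 3 neighbours → 0 H
  atom 10: aromatic n, 2 neighbours → 0 H
  atom 11: C, bond orders sum to 4 (valence 4) → 0 H
  atom 12: N, bond orders sum to 1 (valence 3) → 2 H
  atom 13: O, bond orders sum to 2 (valence 2) → 0 H
Total hydrogens: 7.

7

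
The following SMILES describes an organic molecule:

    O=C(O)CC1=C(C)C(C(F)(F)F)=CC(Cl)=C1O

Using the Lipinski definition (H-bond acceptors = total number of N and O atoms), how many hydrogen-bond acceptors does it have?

N atoms: 0; O atoms: 3.
Lipinski HBA = 0 + 3 = 3.

3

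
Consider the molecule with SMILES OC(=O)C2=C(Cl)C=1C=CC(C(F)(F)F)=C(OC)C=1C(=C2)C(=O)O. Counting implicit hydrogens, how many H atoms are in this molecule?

8

Walk through each heavy atom and fill implicit hydrogens from standard valence (C 4, N 3, O 2, S 2, halogen 1):
  atom 1: O, bond orders sum to 1 (valence 2) → 1 H
  atom 2: C, bond orders sum to 4 (valence 4) → 0 H
  atom 3: O, bond orders sum to 2 (valence 2) → 0 H
  atom 4: C, bond orders sum to 4 (valence 4) → 0 H
  atom 5: C, bond orders sum to 4 (valence 4) → 0 H
  atom 6: Cl (halogen, monovalent) → 0 H
  atom 7: C, bond orders sum to 4 (valence 4) → 0 H
  atom 8: C, bond orders sum to 3 (valence 4) → 1 H
  atom 9: C, bond orders sum to 3 (valence 4) → 1 H
  atom 10: C, bond orders sum to 4 (valence 4) → 0 H
  atom 11: C, bond orders sum to 4 (valence 4) → 0 H
  atom 12: F (halogen, monovalent) → 0 H
  atom 13: F (halogen, monovalent) → 0 H
  atom 14: F (halogen, monovalent) → 0 H
  atom 15: C, bond orders sum to 4 (valence 4) → 0 H
  atom 16: O, bond orders sum to 2 (valence 2) → 0 H
  atom 17: C, bond orders sum to 1 (valence 4) → 3 H
  atom 18: C, bond orders sum to 4 (valence 4) → 0 H
  atom 19: C, bond orders sum to 4 (valence 4) → 0 H
  atom 20: C, bond orders sum to 3 (valence 4) → 1 H
  atom 21: C, bond orders sum to 4 (valence 4) → 0 H
  atom 22: O, bond orders sum to 2 (valence 2) → 0 H
  atom 23: O, bond orders sum to 1 (valence 2) → 1 H
Total hydrogens: 8.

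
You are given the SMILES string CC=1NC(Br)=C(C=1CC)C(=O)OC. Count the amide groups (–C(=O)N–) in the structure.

Scan the SMILES for the amide motif — none present.
Groups that are present: 1 ester.

0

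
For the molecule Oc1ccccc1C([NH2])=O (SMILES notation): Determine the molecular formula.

C7H7NO2

Walk through each heavy atom and fill implicit hydrogens from standard valence (C 4, N 3, O 2, S 2, halogen 1); for lowercase aromatic atoms, an aromatic c carries 1 H when it has two neighbours and 0 H with three, and aromatic n carries 0 H:
  atom 1: O, bond orders sum to 1 (valence 2) → 1 H
  atom 2: aromatic c, 3 neighbours → 0 H
  atom 3: aromatic c, 2 neighbours → 1 H
  atom 4: aromatic c, 2 neighbours → 1 H
  atom 5: aromatic c, 2 neighbours → 1 H
  atom 6: aromatic c, 2 neighbours → 1 H
  atom 7: aromatic c, 3 neighbours → 0 H
  atom 8: C, bond orders sum to 4 (valence 4) → 0 H
  atom 9: N with explicit H count 2
  atom 10: O, bond orders sum to 2 (valence 2) → 0 H
Totals → C:7, H:7, N:1, O:2.
In Hill order: C7H7NO2.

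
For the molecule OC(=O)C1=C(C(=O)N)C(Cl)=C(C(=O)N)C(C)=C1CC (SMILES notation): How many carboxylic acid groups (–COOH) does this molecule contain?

1

The carboxylic acid motif appears at heavy-atom position 2 in the SMILES.
Other groups present: 2 amide.
Carboxylic acid count: 1.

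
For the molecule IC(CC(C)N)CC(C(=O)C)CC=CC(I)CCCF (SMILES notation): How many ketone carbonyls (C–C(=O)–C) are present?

1

The ketone motif appears at heavy-atom position 9 in the SMILES.
Other groups present: 1 alkene, 1 primary amine.
Ketone count: 1.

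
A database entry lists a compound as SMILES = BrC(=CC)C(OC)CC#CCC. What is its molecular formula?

Walk through each heavy atom and fill implicit hydrogens from standard valence (C 4, N 3, O 2, S 2, halogen 1):
  atom 1: Br (halogen, monovalent) → 0 H
  atom 2: C, bond orders sum to 4 (valence 4) → 0 H
  atom 3: C, bond orders sum to 3 (valence 4) → 1 H
  atom 4: C, bond orders sum to 1 (valence 4) → 3 H
  atom 5: C, bond orders sum to 3 (valence 4) → 1 H
  atom 6: O, bond orders sum to 2 (valence 2) → 0 H
  atom 7: C, bond orders sum to 1 (valence 4) → 3 H
  atom 8: C, bond orders sum to 2 (valence 4) → 2 H
  atom 9: C, bond orders sum to 4 (valence 4) → 0 H
  atom 10: C, bond orders sum to 4 (valence 4) → 0 H
  atom 11: C, bond orders sum to 2 (valence 4) → 2 H
  atom 12: C, bond orders sum to 1 (valence 4) → 3 H
Totals → C:10, H:15, Br:1, O:1.

C10H15BrO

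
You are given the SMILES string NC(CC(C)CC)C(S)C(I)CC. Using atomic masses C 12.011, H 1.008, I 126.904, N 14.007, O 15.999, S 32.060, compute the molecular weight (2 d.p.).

First, the molecular formula is C10H22INS (counting implicit H from valence).
  C: 10 × 12.011 = 120.110
  H: 22 × 1.008 = 22.176
  I: 1 × 126.904 = 126.904
  N: 1 × 14.007 = 14.007
  S: 1 × 32.060 = 32.060
Sum: 10×12.011 + 22×1.008 + 1×126.904 + 1×14.007 + 1×32.060 = 315.257 → 315.26 g/mol.

315.26 g/mol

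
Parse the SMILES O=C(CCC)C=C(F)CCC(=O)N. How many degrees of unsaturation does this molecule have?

Degree of unsaturation = (number of rings) + (number of π bonds).
Ring closures in the SMILES: 0.
π bonds: 3 double bonds (each 1 DoU) → 3 DoU from unsaturation.
Total DoU = 0 + 3 = 3.

3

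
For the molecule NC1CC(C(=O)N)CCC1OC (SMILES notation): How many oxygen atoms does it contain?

Scan the SMILES for O atoms (remember two-letter symbols like Cl and Br are single atoms).
Oxygen count: 2.

2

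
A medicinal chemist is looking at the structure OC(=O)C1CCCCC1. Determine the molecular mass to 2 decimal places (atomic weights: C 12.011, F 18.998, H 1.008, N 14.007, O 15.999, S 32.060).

128.17 g/mol

First, the molecular formula is C7H12O2 (counting implicit H from valence).
  C: 7 × 12.011 = 84.077
  H: 12 × 1.008 = 12.096
  O: 2 × 15.999 = 31.998
Sum: 7×12.011 + 12×1.008 + 2×15.999 = 128.171 → 128.17 g/mol.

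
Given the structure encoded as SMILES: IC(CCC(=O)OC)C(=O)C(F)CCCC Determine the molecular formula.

C11H18FIO3

Walk through each heavy atom and fill implicit hydrogens from standard valence (C 4, N 3, O 2, S 2, halogen 1):
  atom 1: I (halogen, monovalent) → 0 H
  atom 2: C, bond orders sum to 3 (valence 4) → 1 H
  atom 3: C, bond orders sum to 2 (valence 4) → 2 H
  atom 4: C, bond orders sum to 2 (valence 4) → 2 H
  atom 5: C, bond orders sum to 4 (valence 4) → 0 H
  atom 6: O, bond orders sum to 2 (valence 2) → 0 H
  atom 7: O, bond orders sum to 2 (valence 2) → 0 H
  atom 8: C, bond orders sum to 1 (valence 4) → 3 H
  atom 9: C, bond orders sum to 4 (valence 4) → 0 H
  atom 10: O, bond orders sum to 2 (valence 2) → 0 H
  atom 11: C, bond orders sum to 3 (valence 4) → 1 H
  atom 12: F (halogen, monovalent) → 0 H
  atom 13: C, bond orders sum to 2 (valence 4) → 2 H
  atom 14: C, bond orders sum to 2 (valence 4) → 2 H
  atom 15: C, bond orders sum to 2 (valence 4) → 2 H
  atom 16: C, bond orders sum to 1 (valence 4) → 3 H
Totals → C:11, H:18, F:1, I:1, O:3.
In Hill order: C11H18FIO3.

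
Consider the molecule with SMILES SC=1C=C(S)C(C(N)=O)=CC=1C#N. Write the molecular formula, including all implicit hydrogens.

C8H6N2OS2

Walk through each heavy atom and fill implicit hydrogens from standard valence (C 4, N 3, O 2, S 2, halogen 1):
  atom 1: S, bond orders sum to 1 (valence 2) → 1 H
  atom 2: C, bond orders sum to 4 (valence 4) → 0 H
  atom 3: C, bond orders sum to 3 (valence 4) → 1 H
  atom 4: C, bond orders sum to 4 (valence 4) → 0 H
  atom 5: S, bond orders sum to 1 (valence 2) → 1 H
  atom 6: C, bond orders sum to 4 (valence 4) → 0 H
  atom 7: C, bond orders sum to 4 (valence 4) → 0 H
  atom 8: N, bond orders sum to 1 (valence 3) → 2 H
  atom 9: O, bond orders sum to 2 (valence 2) → 0 H
  atom 10: C, bond orders sum to 3 (valence 4) → 1 H
  atom 11: C, bond orders sum to 4 (valence 4) → 0 H
  atom 12: C, bond orders sum to 4 (valence 4) → 0 H
  atom 13: N, bond orders sum to 3 (valence 3) → 0 H
Totals → C:8, H:6, N:2, O:1, S:2.
In Hill order: C8H6N2OS2.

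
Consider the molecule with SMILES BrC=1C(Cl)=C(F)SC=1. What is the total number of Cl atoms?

1

Scan the SMILES for Cl atoms (remember two-letter symbols like Cl and Br are single atoms).
Chlorine count: 1.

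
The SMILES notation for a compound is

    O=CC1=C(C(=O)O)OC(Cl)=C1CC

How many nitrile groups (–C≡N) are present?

Scan the SMILES for the nitrile motif — none present.
Groups that are present: 1 aldehyde, 1 carboxylic acid.

0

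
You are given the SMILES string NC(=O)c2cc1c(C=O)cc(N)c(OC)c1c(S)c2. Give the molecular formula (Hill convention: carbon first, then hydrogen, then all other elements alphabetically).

Walk through each heavy atom and fill implicit hydrogens from standard valence (C 4, N 3, O 2, S 2, halogen 1); for lowercase aromatic atoms, an aromatic c carries 1 H when it has two neighbours and 0 H with three, and aromatic n carries 0 H:
  atom 1: N, bond orders sum to 1 (valence 3) → 2 H
  atom 2: C, bond orders sum to 4 (valence 4) → 0 H
  atom 3: O, bond orders sum to 2 (valence 2) → 0 H
  atom 4: aromatic c, 3 neighbours → 0 H
  atom 5: aromatic c, 2 neighbours → 1 H
  atom 6: aromatic c, 3 neighbours → 0 H
  atom 7: aromatic c, 3 neighbours → 0 H
  atom 8: C, bond orders sum to 3 (valence 4) → 1 H
  atom 9: O, bond orders sum to 2 (valence 2) → 0 H
  atom 10: aromatic c, 2 neighbours → 1 H
  atom 11: aromatic c, 3 neighbours → 0 H
  atom 12: N, bond orders sum to 1 (valence 3) → 2 H
  atom 13: aromatic c, 3 neighbours → 0 H
  atom 14: O, bond orders sum to 2 (valence 2) → 0 H
  atom 15: C, bond orders sum to 1 (valence 4) → 3 H
  atom 16: aromatic c, 3 neighbours → 0 H
  atom 17: aromatic c, 3 neighbours → 0 H
  atom 18: S, bond orders sum to 1 (valence 2) → 1 H
  atom 19: aromatic c, 2 neighbours → 1 H
Totals → C:13, H:12, N:2, O:3, S:1.
In Hill order: C13H12N2O3S.

C13H12N2O3S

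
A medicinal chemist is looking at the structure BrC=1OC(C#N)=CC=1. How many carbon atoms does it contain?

5

Count every carbon token in the SMILES (each C, including those in ring-closure positions and inside branches).
Carbon count: 5.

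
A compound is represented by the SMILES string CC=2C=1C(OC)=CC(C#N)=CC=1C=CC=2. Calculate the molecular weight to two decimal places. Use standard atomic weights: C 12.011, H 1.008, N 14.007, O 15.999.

First, the molecular formula is C13H11NO (counting implicit H from valence).
  C: 13 × 12.011 = 156.143
  H: 11 × 1.008 = 11.088
  N: 1 × 14.007 = 14.007
  O: 1 × 15.999 = 15.999
Sum: 13×12.011 + 11×1.008 + 1×14.007 + 1×15.999 = 197.237 → 197.24 g/mol.

197.24 g/mol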